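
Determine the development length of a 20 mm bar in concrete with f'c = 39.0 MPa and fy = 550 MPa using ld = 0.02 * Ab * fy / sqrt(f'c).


Ab = pi * 20^2 / 4 = 314.159 mm2
ld = 0.02 * 314.159 * 550 / sqrt(39.0)
= 553.4 mm

553.4


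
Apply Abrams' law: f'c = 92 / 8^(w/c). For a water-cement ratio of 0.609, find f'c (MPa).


f'c = 92 / 8^0.609
= 92 / 3.548
= 25.93 MPa

25.93


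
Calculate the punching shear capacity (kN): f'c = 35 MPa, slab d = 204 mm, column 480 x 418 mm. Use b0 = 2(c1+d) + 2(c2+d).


b0 = 2*(480 + 204) + 2*(418 + 204) = 2612 mm
Vc = 0.33 * sqrt(35) * 2612 * 204 / 1000
= 1040.28 kN

1040.28


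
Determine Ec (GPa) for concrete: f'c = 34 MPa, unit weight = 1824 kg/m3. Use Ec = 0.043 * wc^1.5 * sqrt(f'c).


Ec = 0.043 * 1824^1.5 * sqrt(34) / 1000
= 19.53 GPa

19.53


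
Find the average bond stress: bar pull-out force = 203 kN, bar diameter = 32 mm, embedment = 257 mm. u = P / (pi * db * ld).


u = P / (pi * db * ld)
= 203 * 1000 / (pi * 32 * 257)
= 7.857 MPa

7.857


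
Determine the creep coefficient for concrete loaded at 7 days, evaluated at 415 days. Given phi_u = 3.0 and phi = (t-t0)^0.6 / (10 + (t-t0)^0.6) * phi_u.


dt = 415 - 7 = 408
phi = 408^0.6 / (10 + 408^0.6) * 3.0
= 2.36

2.36


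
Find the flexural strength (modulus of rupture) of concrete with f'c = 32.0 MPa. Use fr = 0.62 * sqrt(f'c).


fr = 0.62 * sqrt(32.0)
= 3.507 MPa

3.507


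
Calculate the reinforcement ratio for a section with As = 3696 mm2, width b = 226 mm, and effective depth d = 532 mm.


rho = As / (b * d)
= 3696 / (226 * 532)
= 0.0307

0.0307


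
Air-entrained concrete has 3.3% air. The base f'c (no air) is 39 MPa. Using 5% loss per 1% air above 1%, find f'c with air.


Strength loss = (3.3 - 1) * 5 = 11.5%
f'c = 39 * (1 - 11.5/100)
= 34.52 MPa

34.52


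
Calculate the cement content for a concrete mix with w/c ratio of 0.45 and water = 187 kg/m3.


Cement = water / (w/c)
= 187 / 0.45
= 415.6 kg/m3

415.6


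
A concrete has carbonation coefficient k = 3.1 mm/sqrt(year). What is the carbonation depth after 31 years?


depth = k * sqrt(t)
= 3.1 * sqrt(31)
= 17.26 mm

17.26


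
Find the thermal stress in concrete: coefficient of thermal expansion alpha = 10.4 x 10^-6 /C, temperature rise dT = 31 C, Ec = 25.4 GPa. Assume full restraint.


sigma = alpha * dT * Ec
= 10.4e-6 * 31 * 25.4 * 1000
= 8.189 MPa

8.189


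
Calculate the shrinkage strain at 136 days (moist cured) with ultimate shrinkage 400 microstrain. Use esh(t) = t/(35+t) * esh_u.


esh(136) = 136 / (35 + 136) * 400
= 136 / 171 * 400
= 318.1 microstrain

318.1


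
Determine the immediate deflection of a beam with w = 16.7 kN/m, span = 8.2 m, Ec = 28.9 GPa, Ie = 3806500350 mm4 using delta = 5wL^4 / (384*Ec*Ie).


Convert: L = 8.2 m = 8200 mm, Ec = 28.9 GPa = 28900 MPa
delta = 5 * 16.7 * 8200^4 / (384 * 28900 * 3806500350)
= 8.94 mm

8.94


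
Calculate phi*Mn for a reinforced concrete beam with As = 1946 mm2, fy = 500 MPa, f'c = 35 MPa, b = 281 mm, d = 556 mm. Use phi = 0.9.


a = As * fy / (0.85 * f'c * b)
= 1946 * 500 / (0.85 * 35 * 281)
= 116.391 mm
Mn = As * fy * (d - a/2) / 10^6
= 484.3638 kN-m
phi*Mn = 0.9 * 484.3638 = 435.93 kN-m

435.93


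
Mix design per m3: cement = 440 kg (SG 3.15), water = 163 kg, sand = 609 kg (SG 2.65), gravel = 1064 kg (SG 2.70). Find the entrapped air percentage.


Vol cement = 440 / (3.15 * 1000) = 0.139683 m3
Vol water = 163 / 1000 = 0.163 m3
Vol sand = 609 / (2.65 * 1000) = 0.229811 m3
Vol gravel = 1064 / (2.70 * 1000) = 0.394074 m3
Total solid + water volume = 0.926568 m3
Air = (1 - 0.926568) * 100 = 7.34%

7.34


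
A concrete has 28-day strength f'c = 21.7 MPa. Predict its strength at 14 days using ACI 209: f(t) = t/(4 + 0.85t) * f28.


f(14) = 14 / (4 + 0.85 * 14) * 21.7
= 14 / 15.9 * 21.7
= 19.11 MPa

19.11


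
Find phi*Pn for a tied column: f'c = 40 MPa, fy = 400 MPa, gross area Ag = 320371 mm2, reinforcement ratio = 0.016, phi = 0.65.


Ast = rho * Ag = 0.016 * 320371 = 5125.936 mm2
phi*Pn = 0.65 * 0.80 * (0.85 * 40 * (320371 - 5125.936) + 400 * 5125.936) / 1000
= 6639.73 kN

6639.73


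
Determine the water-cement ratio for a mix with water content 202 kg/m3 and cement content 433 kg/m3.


w/c = water / cement
w/c = 202 / 433 = 0.467

0.467


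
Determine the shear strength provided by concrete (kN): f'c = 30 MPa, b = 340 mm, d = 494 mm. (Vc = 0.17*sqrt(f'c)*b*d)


Vc = 0.17 * sqrt(30) * 340 * 494 / 1000
= 156.39 kN

156.39


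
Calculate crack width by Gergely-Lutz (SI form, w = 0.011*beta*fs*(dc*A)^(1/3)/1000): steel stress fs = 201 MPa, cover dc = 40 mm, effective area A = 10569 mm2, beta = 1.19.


w = 0.011 * beta * fs * (dc * A)^(1/3) / 1000
= 0.011 * 1.19 * 201 * (40 * 10569)^(1/3) / 1000
= 0.197 mm

0.197


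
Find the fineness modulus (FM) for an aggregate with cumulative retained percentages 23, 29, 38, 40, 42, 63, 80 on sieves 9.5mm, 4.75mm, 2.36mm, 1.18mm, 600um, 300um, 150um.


FM = sum(cumulative % retained) / 100
= 315 / 100
= 3.15

3.15


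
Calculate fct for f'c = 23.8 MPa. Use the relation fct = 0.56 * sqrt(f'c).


fct = 0.56 * sqrt(23.8)
= 0.56 * 4.879
= 2.732 MPa

2.732


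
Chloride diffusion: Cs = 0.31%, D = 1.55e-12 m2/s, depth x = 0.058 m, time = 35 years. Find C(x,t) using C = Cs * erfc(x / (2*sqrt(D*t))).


t_seconds = 35 * 365.25 * 24 * 3600 = 1104516000.0 s
arg = 0.058 / (2 * sqrt(1.55e-12 * 1104516000.0))
= 0.7009
erfc(0.7009) = 0.3216
C = 0.31 * 0.3216 = 0.0997%

0.0997


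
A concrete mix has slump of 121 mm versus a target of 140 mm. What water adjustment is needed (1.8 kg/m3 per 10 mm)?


Difference = 140 - 121 = 19 mm
Water adjustment = 19 * 1.8 / 10 = 3.4 kg/m3

3.4


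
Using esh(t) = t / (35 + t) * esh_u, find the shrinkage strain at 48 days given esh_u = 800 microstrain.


esh(48) = 48 / (35 + 48) * 800
= 48 / 83 * 800
= 462.7 microstrain

462.7


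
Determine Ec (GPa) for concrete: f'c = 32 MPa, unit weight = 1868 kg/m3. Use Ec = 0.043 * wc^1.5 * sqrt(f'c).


Ec = 0.043 * 1868^1.5 * sqrt(32) / 1000
= 19.64 GPa

19.64


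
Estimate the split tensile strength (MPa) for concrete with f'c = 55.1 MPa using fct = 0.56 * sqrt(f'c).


fct = 0.56 * sqrt(55.1)
= 0.56 * 7.423
= 4.157 MPa

4.157


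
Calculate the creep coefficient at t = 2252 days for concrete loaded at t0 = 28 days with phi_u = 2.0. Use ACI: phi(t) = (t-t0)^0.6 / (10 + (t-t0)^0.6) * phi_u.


dt = 2252 - 28 = 2224
phi = 2224^0.6 / (10 + 2224^0.6) * 2.0
= 1.821

1.821


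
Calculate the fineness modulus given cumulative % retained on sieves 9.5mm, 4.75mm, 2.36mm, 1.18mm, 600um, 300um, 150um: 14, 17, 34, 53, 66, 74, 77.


FM = sum(cumulative % retained) / 100
= 335 / 100
= 3.35

3.35


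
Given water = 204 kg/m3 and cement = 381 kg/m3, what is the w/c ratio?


w/c = water / cement
w/c = 204 / 381 = 0.535

0.535


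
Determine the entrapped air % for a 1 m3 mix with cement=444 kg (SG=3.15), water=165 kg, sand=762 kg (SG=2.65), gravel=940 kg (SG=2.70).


Vol cement = 444 / (3.15 * 1000) = 0.140952 m3
Vol water = 165 / 1000 = 0.165 m3
Vol sand = 762 / (2.65 * 1000) = 0.287547 m3
Vol gravel = 940 / (2.70 * 1000) = 0.348148 m3
Total solid + water volume = 0.941648 m3
Air = (1 - 0.941648) * 100 = 5.84%

5.84


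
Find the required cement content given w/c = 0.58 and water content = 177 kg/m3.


Cement = water / (w/c)
= 177 / 0.58
= 305.2 kg/m3

305.2


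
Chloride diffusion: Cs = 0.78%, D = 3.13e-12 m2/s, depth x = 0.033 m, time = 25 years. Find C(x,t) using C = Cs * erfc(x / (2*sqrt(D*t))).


t_seconds = 25 * 365.25 * 24 * 3600 = 788940000.0 s
arg = 0.033 / (2 * sqrt(3.13e-12 * 788940000.0))
= 0.332
erfc(0.332) = 0.6387
C = 0.78 * 0.6387 = 0.4982%

0.4982


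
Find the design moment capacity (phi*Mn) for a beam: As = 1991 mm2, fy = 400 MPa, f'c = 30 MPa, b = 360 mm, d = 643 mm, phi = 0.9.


a = As * fy / (0.85 * f'c * b)
= 1991 * 400 / (0.85 * 30 * 360)
= 86.7538 mm
Mn = As * fy * (d - a/2) / 10^6
= 477.5398 kN-m
phi*Mn = 0.9 * 477.5398 = 429.79 kN-m

429.79


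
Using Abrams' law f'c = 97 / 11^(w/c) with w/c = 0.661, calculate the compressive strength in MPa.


f'c = 97 / 11^0.661
= 97 / 4.879
= 19.88 MPa

19.88


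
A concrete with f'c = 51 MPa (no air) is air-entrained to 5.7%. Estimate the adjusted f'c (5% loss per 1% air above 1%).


Strength loss = (5.7 - 1) * 5 = 23.5%
f'c = 51 * (1 - 23.5/100)
= 39.02 MPa

39.02


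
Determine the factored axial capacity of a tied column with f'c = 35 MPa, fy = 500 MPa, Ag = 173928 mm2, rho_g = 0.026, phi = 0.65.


Ast = rho * Ag = 0.026 * 173928 = 4522.128 mm2
phi*Pn = 0.65 * 0.80 * (0.85 * 35 * (173928 - 4522.128) + 500 * 4522.128) / 1000
= 3796.46 kN

3796.46


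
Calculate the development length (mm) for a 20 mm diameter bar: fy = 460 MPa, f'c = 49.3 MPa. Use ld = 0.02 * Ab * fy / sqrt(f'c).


Ab = pi * 20^2 / 4 = 314.159 mm2
ld = 0.02 * 314.159 * 460 / sqrt(49.3)
= 411.6 mm

411.6


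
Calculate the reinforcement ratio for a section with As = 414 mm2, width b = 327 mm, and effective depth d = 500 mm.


rho = As / (b * d)
= 414 / (327 * 500)
= 0.0025

0.0025


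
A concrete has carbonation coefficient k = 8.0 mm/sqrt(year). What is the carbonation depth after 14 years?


depth = k * sqrt(t)
= 8.0 * sqrt(14)
= 29.93 mm

29.93


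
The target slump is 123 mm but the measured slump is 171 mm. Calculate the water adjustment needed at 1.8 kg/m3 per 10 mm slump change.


Difference = 123 - 171 = -48 mm
Water adjustment = -48 * 1.8 / 10 = -8.6 kg/m3

-8.6


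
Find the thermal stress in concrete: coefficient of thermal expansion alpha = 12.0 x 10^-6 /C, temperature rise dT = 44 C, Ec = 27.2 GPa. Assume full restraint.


sigma = alpha * dT * Ec
= 12.0e-6 * 44 * 27.2 * 1000
= 14.362 MPa

14.362


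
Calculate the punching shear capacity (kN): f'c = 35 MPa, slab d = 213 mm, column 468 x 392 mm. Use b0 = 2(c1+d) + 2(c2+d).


b0 = 2*(468 + 213) + 2*(392 + 213) = 2572 mm
Vc = 0.33 * sqrt(35) * 2572 * 213 / 1000
= 1069.54 kN

1069.54


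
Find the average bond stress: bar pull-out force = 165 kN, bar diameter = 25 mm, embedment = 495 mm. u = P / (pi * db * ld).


u = P / (pi * db * ld)
= 165 * 1000 / (pi * 25 * 495)
= 4.244 MPa

4.244


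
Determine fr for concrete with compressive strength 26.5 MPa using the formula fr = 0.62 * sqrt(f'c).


fr = 0.62 * sqrt(26.5)
= 3.192 MPa

3.192


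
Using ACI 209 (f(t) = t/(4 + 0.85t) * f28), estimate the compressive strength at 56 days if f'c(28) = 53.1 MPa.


f(56) = 56 / (4 + 0.85 * 56) * 53.1
= 56 / 51.6 * 53.1
= 57.63 MPa

57.63


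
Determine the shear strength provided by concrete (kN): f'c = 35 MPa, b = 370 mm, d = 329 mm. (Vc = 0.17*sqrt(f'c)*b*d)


Vc = 0.17 * sqrt(35) * 370 * 329 / 1000
= 122.43 kN

122.43


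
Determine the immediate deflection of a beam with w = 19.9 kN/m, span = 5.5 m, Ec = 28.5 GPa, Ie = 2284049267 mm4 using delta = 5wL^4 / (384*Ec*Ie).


Convert: L = 5.5 m = 5500 mm, Ec = 28.5 GPa = 28500 MPa
delta = 5 * 19.9 * 5500^4 / (384 * 28500 * 2284049267)
= 3.64 mm

3.64


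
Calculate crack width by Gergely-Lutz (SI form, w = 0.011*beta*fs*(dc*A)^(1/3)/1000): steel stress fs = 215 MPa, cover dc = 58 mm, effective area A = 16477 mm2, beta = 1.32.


w = 0.011 * beta * fs * (dc * A)^(1/3) / 1000
= 0.011 * 1.32 * 215 * (58 * 16477)^(1/3) / 1000
= 0.307 mm

0.307


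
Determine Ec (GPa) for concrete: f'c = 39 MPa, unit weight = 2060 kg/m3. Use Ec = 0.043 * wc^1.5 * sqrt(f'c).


Ec = 0.043 * 2060^1.5 * sqrt(39) / 1000
= 25.11 GPa

25.11


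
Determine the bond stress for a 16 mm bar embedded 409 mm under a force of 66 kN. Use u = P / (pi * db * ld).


u = P / (pi * db * ld)
= 66 * 1000 / (pi * 16 * 409)
= 3.21 MPa

3.21


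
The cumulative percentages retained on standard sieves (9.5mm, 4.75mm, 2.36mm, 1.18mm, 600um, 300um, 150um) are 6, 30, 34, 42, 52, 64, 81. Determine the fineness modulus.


FM = sum(cumulative % retained) / 100
= 309 / 100
= 3.09

3.09


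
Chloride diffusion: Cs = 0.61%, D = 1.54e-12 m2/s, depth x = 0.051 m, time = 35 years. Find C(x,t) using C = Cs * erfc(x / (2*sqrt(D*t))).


t_seconds = 35 * 365.25 * 24 * 3600 = 1104516000.0 s
arg = 0.051 / (2 * sqrt(1.54e-12 * 1104516000.0))
= 0.6183
erfc(0.6183) = 0.3819
C = 0.61 * 0.3819 = 0.233%

0.233


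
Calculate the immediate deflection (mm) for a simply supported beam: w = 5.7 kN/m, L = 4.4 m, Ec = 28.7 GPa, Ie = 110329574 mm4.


Convert: L = 4.4 m = 4400 mm, Ec = 28.7 GPa = 28700 MPa
delta = 5 * 5.7 * 4400^4 / (384 * 28700 * 110329574)
= 8.79 mm

8.79


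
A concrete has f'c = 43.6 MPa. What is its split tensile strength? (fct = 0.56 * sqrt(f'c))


fct = 0.56 * sqrt(43.6)
= 0.56 * 6.603
= 3.698 MPa

3.698


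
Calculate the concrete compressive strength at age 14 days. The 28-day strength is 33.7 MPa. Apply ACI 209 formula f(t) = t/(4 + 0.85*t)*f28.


f(14) = 14 / (4 + 0.85 * 14) * 33.7
= 14 / 15.9 * 33.7
= 29.67 MPa

29.67


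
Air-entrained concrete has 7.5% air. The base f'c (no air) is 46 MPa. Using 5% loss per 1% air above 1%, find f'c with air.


Strength loss = (7.5 - 1) * 5 = 32.5%
f'c = 46 * (1 - 32.5/100)
= 31.05 MPa

31.05


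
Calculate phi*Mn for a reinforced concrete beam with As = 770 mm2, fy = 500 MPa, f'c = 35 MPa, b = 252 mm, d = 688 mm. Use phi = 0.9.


a = As * fy / (0.85 * f'c * b)
= 770 * 500 / (0.85 * 35 * 252)
= 51.3539 mm
Mn = As * fy * (d - a/2) / 10^6
= 254.9944 kN-m
phi*Mn = 0.9 * 254.9944 = 229.49 kN-m

229.49


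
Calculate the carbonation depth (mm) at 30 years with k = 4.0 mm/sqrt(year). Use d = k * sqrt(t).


depth = k * sqrt(t)
= 4.0 * sqrt(30)
= 21.91 mm

21.91


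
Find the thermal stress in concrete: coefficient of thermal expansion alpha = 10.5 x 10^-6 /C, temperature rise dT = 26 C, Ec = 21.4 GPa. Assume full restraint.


sigma = alpha * dT * Ec
= 10.5e-6 * 26 * 21.4 * 1000
= 5.842 MPa

5.842


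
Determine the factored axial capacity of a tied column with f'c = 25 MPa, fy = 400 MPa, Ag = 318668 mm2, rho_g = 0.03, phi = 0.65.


Ast = rho * Ag = 0.03 * 318668 = 9560.04 mm2
phi*Pn = 0.65 * 0.80 * (0.85 * 25 * (318668 - 9560.04) + 400 * 9560.04) / 1000
= 5404.13 kN

5404.13


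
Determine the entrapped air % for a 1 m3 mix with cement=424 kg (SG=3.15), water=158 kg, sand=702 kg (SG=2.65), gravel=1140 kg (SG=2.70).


Vol cement = 424 / (3.15 * 1000) = 0.134603 m3
Vol water = 158 / 1000 = 0.158 m3
Vol sand = 702 / (2.65 * 1000) = 0.264906 m3
Vol gravel = 1140 / (2.70 * 1000) = 0.422222 m3
Total solid + water volume = 0.979731 m3
Air = (1 - 0.979731) * 100 = 2.03%

2.03


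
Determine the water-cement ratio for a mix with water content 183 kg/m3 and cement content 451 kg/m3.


w/c = water / cement
w/c = 183 / 451 = 0.406

0.406


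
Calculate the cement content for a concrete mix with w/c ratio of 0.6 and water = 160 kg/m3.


Cement = water / (w/c)
= 160 / 0.6
= 266.7 kg/m3

266.7


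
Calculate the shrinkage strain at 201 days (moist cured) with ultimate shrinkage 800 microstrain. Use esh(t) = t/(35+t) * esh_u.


esh(201) = 201 / (35 + 201) * 800
= 201 / 236 * 800
= 681.4 microstrain

681.4


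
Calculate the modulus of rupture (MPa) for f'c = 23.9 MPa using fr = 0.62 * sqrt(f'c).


fr = 0.62 * sqrt(23.9)
= 3.031 MPa

3.031


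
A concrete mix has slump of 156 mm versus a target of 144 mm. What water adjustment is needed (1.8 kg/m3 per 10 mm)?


Difference = 144 - 156 = -12 mm
Water adjustment = -12 * 1.8 / 10 = -2.2 kg/m3

-2.2


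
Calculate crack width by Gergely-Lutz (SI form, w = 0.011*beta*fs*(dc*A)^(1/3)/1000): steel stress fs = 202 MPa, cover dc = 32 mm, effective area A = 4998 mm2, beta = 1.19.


w = 0.011 * beta * fs * (dc * A)^(1/3) / 1000
= 0.011 * 1.19 * 202 * (32 * 4998)^(1/3) / 1000
= 0.144 mm

0.144


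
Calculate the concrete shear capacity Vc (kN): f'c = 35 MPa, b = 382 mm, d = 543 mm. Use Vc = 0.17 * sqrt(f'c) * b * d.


Vc = 0.17 * sqrt(35) * 382 * 543 / 1000
= 208.62 kN

208.62


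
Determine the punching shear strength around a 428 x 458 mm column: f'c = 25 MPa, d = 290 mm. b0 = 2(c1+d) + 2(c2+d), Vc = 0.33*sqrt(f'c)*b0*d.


b0 = 2*(428 + 290) + 2*(458 + 290) = 2932 mm
Vc = 0.33 * sqrt(25) * 2932 * 290 / 1000
= 1402.96 kN

1402.96


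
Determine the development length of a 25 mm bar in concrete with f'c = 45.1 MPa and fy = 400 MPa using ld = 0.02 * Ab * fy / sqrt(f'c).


Ab = pi * 25^2 / 4 = 490.874 mm2
ld = 0.02 * 490.874 * 400 / sqrt(45.1)
= 584.8 mm

584.8


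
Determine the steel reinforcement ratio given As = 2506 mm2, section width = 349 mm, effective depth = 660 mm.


rho = As / (b * d)
= 2506 / (349 * 660)
= 0.0109

0.0109


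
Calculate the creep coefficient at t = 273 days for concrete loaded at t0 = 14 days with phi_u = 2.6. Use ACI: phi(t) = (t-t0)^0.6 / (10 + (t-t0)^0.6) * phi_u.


dt = 273 - 14 = 259
phi = 259^0.6 / (10 + 259^0.6) * 2.6
= 1.917

1.917


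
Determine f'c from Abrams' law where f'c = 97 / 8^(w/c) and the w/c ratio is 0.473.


f'c = 97 / 8^0.473
= 97 / 2.674
= 36.28 MPa

36.28


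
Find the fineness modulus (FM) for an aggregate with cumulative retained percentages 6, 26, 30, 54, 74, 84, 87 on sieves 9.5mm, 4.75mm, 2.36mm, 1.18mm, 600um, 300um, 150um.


FM = sum(cumulative % retained) / 100
= 361 / 100
= 3.61

3.61


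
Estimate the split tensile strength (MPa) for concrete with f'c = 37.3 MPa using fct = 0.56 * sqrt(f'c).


fct = 0.56 * sqrt(37.3)
= 0.56 * 6.107
= 3.42 MPa

3.42


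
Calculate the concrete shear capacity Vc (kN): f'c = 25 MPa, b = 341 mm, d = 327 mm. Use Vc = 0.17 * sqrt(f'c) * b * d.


Vc = 0.17 * sqrt(25) * 341 * 327 / 1000
= 94.78 kN

94.78


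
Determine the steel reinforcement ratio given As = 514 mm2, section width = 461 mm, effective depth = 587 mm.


rho = As / (b * d)
= 514 / (461 * 587)
= 0.0019

0.0019


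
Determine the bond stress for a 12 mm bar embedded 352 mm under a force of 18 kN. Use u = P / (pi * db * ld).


u = P / (pi * db * ld)
= 18 * 1000 / (pi * 12 * 352)
= 1.356 MPa

1.356


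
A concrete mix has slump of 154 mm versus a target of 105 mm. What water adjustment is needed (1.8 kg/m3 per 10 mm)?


Difference = 105 - 154 = -49 mm
Water adjustment = -49 * 1.8 / 10 = -8.8 kg/m3

-8.8


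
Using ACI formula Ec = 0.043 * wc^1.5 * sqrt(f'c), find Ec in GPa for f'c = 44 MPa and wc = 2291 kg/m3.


Ec = 0.043 * 2291^1.5 * sqrt(44) / 1000
= 31.28 GPa

31.28


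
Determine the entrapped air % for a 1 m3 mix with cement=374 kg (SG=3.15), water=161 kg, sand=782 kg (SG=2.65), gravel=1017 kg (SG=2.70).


Vol cement = 374 / (3.15 * 1000) = 0.11873 m3
Vol water = 161 / 1000 = 0.161 m3
Vol sand = 782 / (2.65 * 1000) = 0.295094 m3
Vol gravel = 1017 / (2.70 * 1000) = 0.376667 m3
Total solid + water volume = 0.951491 m3
Air = (1 - 0.951491) * 100 = 4.85%

4.85


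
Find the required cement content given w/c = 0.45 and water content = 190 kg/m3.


Cement = water / (w/c)
= 190 / 0.45
= 422.2 kg/m3

422.2


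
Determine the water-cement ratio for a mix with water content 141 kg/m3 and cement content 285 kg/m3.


w/c = water / cement
w/c = 141 / 285 = 0.495

0.495


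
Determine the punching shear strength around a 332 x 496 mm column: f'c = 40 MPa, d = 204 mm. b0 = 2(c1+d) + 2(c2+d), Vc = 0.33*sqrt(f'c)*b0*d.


b0 = 2*(332 + 204) + 2*(496 + 204) = 2472 mm
Vc = 0.33 * sqrt(40) * 2472 * 204 / 1000
= 1052.5 kN

1052.5


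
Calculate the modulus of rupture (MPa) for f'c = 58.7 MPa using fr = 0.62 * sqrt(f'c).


fr = 0.62 * sqrt(58.7)
= 4.75 MPa

4.75


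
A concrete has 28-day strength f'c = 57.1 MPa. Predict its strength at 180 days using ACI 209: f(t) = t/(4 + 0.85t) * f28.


f(180) = 180 / (4 + 0.85 * 180) * 57.1
= 180 / 157.0 * 57.1
= 65.46 MPa

65.46


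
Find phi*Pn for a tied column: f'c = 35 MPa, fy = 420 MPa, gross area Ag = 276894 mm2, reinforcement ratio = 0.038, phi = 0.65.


Ast = rho * Ag = 0.038 * 276894 = 10521.972 mm2
phi*Pn = 0.65 * 0.80 * (0.85 * 35 * (276894 - 10521.972) + 420 * 10521.972) / 1000
= 6418.77 kN

6418.77


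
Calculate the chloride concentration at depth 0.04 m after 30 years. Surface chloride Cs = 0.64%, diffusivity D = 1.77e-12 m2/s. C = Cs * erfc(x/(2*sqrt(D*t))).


t_seconds = 30 * 365.25 * 24 * 3600 = 946728000.0 s
arg = 0.04 / (2 * sqrt(1.77e-12 * 946728000.0))
= 0.4886
erfc(0.4886) = 0.4896
C = 0.64 * 0.4896 = 0.3133%

0.3133


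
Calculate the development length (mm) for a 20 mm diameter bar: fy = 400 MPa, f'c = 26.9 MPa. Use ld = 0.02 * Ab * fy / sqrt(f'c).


Ab = pi * 20^2 / 4 = 314.159 mm2
ld = 0.02 * 314.159 * 400 / sqrt(26.9)
= 484.6 mm

484.6


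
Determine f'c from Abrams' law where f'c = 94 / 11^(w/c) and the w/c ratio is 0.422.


f'c = 94 / 11^0.422
= 94 / 2.751
= 34.17 MPa

34.17


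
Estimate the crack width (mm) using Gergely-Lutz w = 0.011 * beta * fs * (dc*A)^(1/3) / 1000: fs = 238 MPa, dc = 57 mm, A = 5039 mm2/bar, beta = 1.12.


w = 0.011 * beta * fs * (dc * A)^(1/3) / 1000
= 0.011 * 1.12 * 238 * (57 * 5039)^(1/3) / 1000
= 0.193 mm

0.193


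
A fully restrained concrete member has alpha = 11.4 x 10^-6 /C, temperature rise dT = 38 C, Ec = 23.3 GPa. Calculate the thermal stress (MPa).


sigma = alpha * dT * Ec
= 11.4e-6 * 38 * 23.3 * 1000
= 10.094 MPa

10.094


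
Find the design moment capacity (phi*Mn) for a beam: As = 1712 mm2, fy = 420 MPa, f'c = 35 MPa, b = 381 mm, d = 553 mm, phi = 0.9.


a = As * fy / (0.85 * f'c * b)
= 1712 * 420 / (0.85 * 35 * 381)
= 63.4368 mm
Mn = As * fy * (d - a/2) / 10^6
= 374.8223 kN-m
phi*Mn = 0.9 * 374.8223 = 337.34 kN-m

337.34


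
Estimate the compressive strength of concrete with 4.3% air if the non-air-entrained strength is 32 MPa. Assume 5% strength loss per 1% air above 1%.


Strength loss = (4.3 - 1) * 5 = 16.5%
f'c = 32 * (1 - 16.5/100)
= 26.72 MPa

26.72


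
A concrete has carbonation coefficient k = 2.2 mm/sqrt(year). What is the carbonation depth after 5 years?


depth = k * sqrt(t)
= 2.2 * sqrt(5)
= 4.92 mm

4.92


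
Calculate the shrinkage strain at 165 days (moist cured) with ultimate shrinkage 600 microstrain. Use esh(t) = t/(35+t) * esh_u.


esh(165) = 165 / (35 + 165) * 600
= 165 / 200 * 600
= 495.0 microstrain

495.0


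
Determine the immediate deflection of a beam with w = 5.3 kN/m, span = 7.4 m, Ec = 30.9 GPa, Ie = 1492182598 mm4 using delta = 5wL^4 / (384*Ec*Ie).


Convert: L = 7.4 m = 7400 mm, Ec = 30.9 GPa = 30900 MPa
delta = 5 * 5.3 * 7400^4 / (384 * 30900 * 1492182598)
= 4.49 mm

4.49


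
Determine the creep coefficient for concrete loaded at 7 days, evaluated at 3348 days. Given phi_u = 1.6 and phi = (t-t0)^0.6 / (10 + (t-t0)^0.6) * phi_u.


dt = 3348 - 7 = 3341
phi = 3341^0.6 / (10 + 3341^0.6) * 1.6
= 1.486

1.486


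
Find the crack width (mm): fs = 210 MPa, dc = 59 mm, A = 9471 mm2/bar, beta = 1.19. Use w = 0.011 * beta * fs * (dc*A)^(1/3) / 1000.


w = 0.011 * beta * fs * (dc * A)^(1/3) / 1000
= 0.011 * 1.19 * 210 * (59 * 9471)^(1/3) / 1000
= 0.226 mm

0.226


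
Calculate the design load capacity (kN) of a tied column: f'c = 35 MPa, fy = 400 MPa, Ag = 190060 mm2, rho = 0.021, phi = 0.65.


Ast = rho * Ag = 0.021 * 190060 = 3991.26 mm2
phi*Pn = 0.65 * 0.80 * (0.85 * 35 * (190060 - 3991.26) + 400 * 3991.26) / 1000
= 3708.67 kN

3708.67


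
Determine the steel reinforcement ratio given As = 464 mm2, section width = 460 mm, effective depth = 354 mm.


rho = As / (b * d)
= 464 / (460 * 354)
= 0.0028

0.0028


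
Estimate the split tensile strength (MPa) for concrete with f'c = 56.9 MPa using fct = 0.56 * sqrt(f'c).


fct = 0.56 * sqrt(56.9)
= 0.56 * 7.543
= 4.224 MPa

4.224


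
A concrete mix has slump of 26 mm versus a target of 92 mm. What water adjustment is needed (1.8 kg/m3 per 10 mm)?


Difference = 92 - 26 = 66 mm
Water adjustment = 66 * 1.8 / 10 = 11.9 kg/m3

11.9


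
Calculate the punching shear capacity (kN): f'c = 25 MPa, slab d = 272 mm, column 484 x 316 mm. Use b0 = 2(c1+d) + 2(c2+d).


b0 = 2*(484 + 272) + 2*(316 + 272) = 2688 mm
Vc = 0.33 * sqrt(25) * 2688 * 272 / 1000
= 1206.37 kN

1206.37


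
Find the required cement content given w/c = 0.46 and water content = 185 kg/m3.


Cement = water / (w/c)
= 185 / 0.46
= 402.2 kg/m3

402.2


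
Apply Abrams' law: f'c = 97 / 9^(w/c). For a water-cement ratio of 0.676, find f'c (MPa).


f'c = 97 / 9^0.676
= 97 / 4.416
= 21.96 MPa

21.96


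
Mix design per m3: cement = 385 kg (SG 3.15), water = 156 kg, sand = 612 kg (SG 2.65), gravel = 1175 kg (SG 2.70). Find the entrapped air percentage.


Vol cement = 385 / (3.15 * 1000) = 0.122222 m3
Vol water = 156 / 1000 = 0.156 m3
Vol sand = 612 / (2.65 * 1000) = 0.230943 m3
Vol gravel = 1175 / (2.70 * 1000) = 0.435185 m3
Total solid + water volume = 0.944351 m3
Air = (1 - 0.944351) * 100 = 5.56%

5.56


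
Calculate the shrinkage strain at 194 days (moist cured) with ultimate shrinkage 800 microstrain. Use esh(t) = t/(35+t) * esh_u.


esh(194) = 194 / (35 + 194) * 800
= 194 / 229 * 800
= 677.7 microstrain

677.7


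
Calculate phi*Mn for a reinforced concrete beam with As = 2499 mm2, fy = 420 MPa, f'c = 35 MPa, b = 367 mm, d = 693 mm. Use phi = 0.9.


a = As * fy / (0.85 * f'c * b)
= 2499 * 420 / (0.85 * 35 * 367)
= 96.1308 mm
Mn = As * fy * (d - a/2) / 10^6
= 676.9105 kN-m
phi*Mn = 0.9 * 676.9105 = 609.22 kN-m

609.22


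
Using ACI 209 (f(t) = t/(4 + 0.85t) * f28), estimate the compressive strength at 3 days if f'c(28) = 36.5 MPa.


f(3) = 3 / (4 + 0.85 * 3) * 36.5
= 3 / 6.55 * 36.5
= 16.72 MPa

16.72


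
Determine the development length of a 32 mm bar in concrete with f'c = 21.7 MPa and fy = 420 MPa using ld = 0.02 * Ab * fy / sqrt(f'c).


Ab = pi * 32^2 / 4 = 804.248 mm2
ld = 0.02 * 804.248 * 420 / sqrt(21.7)
= 1450.2 mm

1450.2


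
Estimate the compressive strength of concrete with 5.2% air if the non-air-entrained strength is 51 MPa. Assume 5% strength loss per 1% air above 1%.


Strength loss = (5.2 - 1) * 5 = 21.0%
f'c = 51 * (1 - 21.0/100)
= 40.29 MPa

40.29


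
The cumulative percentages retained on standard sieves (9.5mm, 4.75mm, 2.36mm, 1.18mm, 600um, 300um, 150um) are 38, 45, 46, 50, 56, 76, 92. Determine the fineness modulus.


FM = sum(cumulative % retained) / 100
= 403 / 100
= 4.03

4.03


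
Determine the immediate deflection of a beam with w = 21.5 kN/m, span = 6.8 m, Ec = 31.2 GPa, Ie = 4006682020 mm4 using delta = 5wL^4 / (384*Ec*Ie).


Convert: L = 6.8 m = 6800 mm, Ec = 31.2 GPa = 31200 MPa
delta = 5 * 21.5 * 6800^4 / (384 * 31200 * 4006682020)
= 4.79 mm

4.79


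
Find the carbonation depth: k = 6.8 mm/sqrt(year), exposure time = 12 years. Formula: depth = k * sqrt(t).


depth = k * sqrt(t)
= 6.8 * sqrt(12)
= 23.56 mm

23.56


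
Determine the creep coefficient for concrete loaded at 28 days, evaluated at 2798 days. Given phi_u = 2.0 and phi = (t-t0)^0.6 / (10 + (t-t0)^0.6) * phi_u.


dt = 2798 - 28 = 2770
phi = 2770^0.6 / (10 + 2770^0.6) * 2.0
= 1.842

1.842


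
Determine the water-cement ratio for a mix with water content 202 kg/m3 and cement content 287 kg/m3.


w/c = water / cement
w/c = 202 / 287 = 0.704

0.704


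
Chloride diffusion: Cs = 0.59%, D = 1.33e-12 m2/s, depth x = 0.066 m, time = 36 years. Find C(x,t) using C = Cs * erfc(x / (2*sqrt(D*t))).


t_seconds = 36 * 365.25 * 24 * 3600 = 1136073600.0 s
arg = 0.066 / (2 * sqrt(1.33e-12 * 1136073600.0))
= 0.849
erfc(0.849) = 0.2299
C = 0.59 * 0.2299 = 0.1356%

0.1356


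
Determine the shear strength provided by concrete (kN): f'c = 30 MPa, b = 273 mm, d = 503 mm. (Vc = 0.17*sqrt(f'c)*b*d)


Vc = 0.17 * sqrt(30) * 273 * 503 / 1000
= 127.86 kN

127.86


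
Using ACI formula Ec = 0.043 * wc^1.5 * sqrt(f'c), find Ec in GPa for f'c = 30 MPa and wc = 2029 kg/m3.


Ec = 0.043 * 2029^1.5 * sqrt(30) / 1000
= 21.53 GPa

21.53


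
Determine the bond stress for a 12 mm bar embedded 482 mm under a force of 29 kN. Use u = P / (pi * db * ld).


u = P / (pi * db * ld)
= 29 * 1000 / (pi * 12 * 482)
= 1.596 MPa

1.596


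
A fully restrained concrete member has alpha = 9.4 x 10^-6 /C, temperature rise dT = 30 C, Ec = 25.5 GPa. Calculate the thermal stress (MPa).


sigma = alpha * dT * Ec
= 9.4e-6 * 30 * 25.5 * 1000
= 7.191 MPa

7.191


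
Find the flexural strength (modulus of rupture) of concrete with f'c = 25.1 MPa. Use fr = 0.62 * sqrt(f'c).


fr = 0.62 * sqrt(25.1)
= 3.106 MPa

3.106


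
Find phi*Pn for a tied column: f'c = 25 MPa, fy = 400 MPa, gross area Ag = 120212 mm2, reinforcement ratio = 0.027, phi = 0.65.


Ast = rho * Ag = 0.027 * 120212 = 3245.724 mm2
phi*Pn = 0.65 * 0.80 * (0.85 * 25 * (120212 - 3245.724) + 400 * 3245.724) / 1000
= 1967.59 kN

1967.59


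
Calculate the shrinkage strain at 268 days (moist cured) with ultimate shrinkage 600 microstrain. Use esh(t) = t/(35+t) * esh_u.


esh(268) = 268 / (35 + 268) * 600
= 268 / 303 * 600
= 530.7 microstrain

530.7


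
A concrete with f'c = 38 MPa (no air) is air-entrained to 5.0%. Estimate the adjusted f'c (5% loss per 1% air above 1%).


Strength loss = (5.0 - 1) * 5 = 20.0%
f'c = 38 * (1 - 20.0/100)
= 30.4 MPa

30.4


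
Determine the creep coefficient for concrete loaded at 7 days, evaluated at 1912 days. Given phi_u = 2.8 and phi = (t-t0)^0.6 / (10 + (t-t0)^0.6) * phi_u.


dt = 1912 - 7 = 1905
phi = 1905^0.6 / (10 + 1905^0.6) * 2.8
= 2.528

2.528


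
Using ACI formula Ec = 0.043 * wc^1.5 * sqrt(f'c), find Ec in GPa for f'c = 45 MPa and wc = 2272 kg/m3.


Ec = 0.043 * 2272^1.5 * sqrt(45) / 1000
= 31.24 GPa

31.24


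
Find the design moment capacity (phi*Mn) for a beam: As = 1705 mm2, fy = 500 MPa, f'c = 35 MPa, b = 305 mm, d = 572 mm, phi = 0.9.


a = As * fy / (0.85 * f'c * b)
= 1705 * 500 / (0.85 * 35 * 305)
= 93.9523 mm
Mn = As * fy * (d - a/2) / 10^6
= 447.5828 kN-m
phi*Mn = 0.9 * 447.5828 = 402.82 kN-m

402.82


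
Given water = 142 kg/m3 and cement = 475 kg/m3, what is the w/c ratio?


w/c = water / cement
w/c = 142 / 475 = 0.299

0.299


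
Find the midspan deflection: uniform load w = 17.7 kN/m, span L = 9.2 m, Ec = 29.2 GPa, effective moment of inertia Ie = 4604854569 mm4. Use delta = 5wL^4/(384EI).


Convert: L = 9.2 m = 9200 mm, Ec = 29.2 GPa = 29200 MPa
delta = 5 * 17.7 * 9200^4 / (384 * 29200 * 4604854569)
= 12.28 mm

12.28


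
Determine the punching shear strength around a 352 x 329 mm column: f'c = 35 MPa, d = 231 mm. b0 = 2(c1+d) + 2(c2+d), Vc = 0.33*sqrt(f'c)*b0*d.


b0 = 2*(352 + 231) + 2*(329 + 231) = 2286 mm
Vc = 0.33 * sqrt(35) * 2286 * 231 / 1000
= 1030.95 kN

1030.95


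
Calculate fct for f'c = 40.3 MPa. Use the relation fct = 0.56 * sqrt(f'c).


fct = 0.56 * sqrt(40.3)
= 0.56 * 6.348
= 3.555 MPa

3.555


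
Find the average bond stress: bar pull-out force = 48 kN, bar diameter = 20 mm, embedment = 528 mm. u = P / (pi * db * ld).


u = P / (pi * db * ld)
= 48 * 1000 / (pi * 20 * 528)
= 1.447 MPa

1.447


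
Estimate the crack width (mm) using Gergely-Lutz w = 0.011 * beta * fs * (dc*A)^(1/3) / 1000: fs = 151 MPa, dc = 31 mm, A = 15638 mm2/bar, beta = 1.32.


w = 0.011 * beta * fs * (dc * A)^(1/3) / 1000
= 0.011 * 1.32 * 151 * (31 * 15638)^(1/3) / 1000
= 0.172 mm

0.172


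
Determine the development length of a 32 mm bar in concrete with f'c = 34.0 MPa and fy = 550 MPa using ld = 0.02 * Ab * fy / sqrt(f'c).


Ab = pi * 32^2 / 4 = 804.248 mm2
ld = 0.02 * 804.248 * 550 / sqrt(34.0)
= 1517.2 mm

1517.2


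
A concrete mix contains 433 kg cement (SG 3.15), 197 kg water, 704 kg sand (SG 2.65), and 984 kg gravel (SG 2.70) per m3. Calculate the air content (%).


Vol cement = 433 / (3.15 * 1000) = 0.13746 m3
Vol water = 197 / 1000 = 0.197 m3
Vol sand = 704 / (2.65 * 1000) = 0.26566 m3
Vol gravel = 984 / (2.70 * 1000) = 0.364444 m3
Total solid + water volume = 0.964565 m3
Air = (1 - 0.964565) * 100 = 3.54%

3.54


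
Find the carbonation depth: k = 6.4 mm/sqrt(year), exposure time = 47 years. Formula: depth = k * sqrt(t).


depth = k * sqrt(t)
= 6.4 * sqrt(47)
= 43.88 mm

43.88


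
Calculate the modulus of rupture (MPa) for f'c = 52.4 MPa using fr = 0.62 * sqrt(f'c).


fr = 0.62 * sqrt(52.4)
= 4.488 MPa

4.488


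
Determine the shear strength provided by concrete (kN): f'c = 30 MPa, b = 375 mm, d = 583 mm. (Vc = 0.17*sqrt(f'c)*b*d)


Vc = 0.17 * sqrt(30) * 375 * 583 / 1000
= 203.57 kN

203.57


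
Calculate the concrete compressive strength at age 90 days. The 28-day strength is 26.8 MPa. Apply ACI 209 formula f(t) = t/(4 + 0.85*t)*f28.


f(90) = 90 / (4 + 0.85 * 90) * 26.8
= 90 / 80.5 * 26.8
= 29.96 MPa

29.96


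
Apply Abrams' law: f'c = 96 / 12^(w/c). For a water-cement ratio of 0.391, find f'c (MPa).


f'c = 96 / 12^0.391
= 96 / 2.642
= 36.33 MPa

36.33


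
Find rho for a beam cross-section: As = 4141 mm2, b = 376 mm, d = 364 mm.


rho = As / (b * d)
= 4141 / (376 * 364)
= 0.0303

0.0303


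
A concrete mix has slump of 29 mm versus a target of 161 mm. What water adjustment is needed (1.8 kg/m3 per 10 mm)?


Difference = 161 - 29 = 132 mm
Water adjustment = 132 * 1.8 / 10 = 23.8 kg/m3

23.8


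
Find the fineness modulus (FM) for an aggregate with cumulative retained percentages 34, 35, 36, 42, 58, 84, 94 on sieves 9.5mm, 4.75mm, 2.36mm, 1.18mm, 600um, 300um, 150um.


FM = sum(cumulative % retained) / 100
= 383 / 100
= 3.83

3.83


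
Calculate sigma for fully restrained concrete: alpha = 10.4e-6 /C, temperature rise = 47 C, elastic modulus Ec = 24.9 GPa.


sigma = alpha * dT * Ec
= 10.4e-6 * 47 * 24.9 * 1000
= 12.171 MPa

12.171


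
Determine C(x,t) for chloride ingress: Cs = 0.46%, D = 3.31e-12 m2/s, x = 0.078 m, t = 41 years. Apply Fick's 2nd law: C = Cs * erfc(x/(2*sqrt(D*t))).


t_seconds = 41 * 365.25 * 24 * 3600 = 1293861600.0 s
arg = 0.078 / (2 * sqrt(3.31e-12 * 1293861600.0))
= 0.5959
erfc(0.5959) = 0.3993
C = 0.46 * 0.3993 = 0.1837%

0.1837


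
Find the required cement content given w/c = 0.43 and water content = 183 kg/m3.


Cement = water / (w/c)
= 183 / 0.43
= 425.6 kg/m3

425.6


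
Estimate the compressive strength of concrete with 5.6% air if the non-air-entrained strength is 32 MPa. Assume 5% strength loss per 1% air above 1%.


Strength loss = (5.6 - 1) * 5 = 23.0%
f'c = 32 * (1 - 23.0/100)
= 24.64 MPa

24.64


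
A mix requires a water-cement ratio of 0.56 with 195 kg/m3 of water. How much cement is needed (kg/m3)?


Cement = water / (w/c)
= 195 / 0.56
= 348.2 kg/m3

348.2


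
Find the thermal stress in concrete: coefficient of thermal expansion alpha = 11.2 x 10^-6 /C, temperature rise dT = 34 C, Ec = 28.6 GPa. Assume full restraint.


sigma = alpha * dT * Ec
= 11.2e-6 * 34 * 28.6 * 1000
= 10.891 MPa

10.891


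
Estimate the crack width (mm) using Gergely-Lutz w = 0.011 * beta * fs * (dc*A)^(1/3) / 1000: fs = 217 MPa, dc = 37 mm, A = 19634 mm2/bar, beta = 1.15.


w = 0.011 * beta * fs * (dc * A)^(1/3) / 1000
= 0.011 * 1.15 * 217 * (37 * 19634)^(1/3) / 1000
= 0.247 mm

0.247


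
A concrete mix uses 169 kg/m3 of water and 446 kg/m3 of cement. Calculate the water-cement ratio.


w/c = water / cement
w/c = 169 / 446 = 0.379

0.379


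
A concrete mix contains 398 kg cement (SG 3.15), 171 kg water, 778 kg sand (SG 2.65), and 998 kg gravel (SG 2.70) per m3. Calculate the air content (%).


Vol cement = 398 / (3.15 * 1000) = 0.126349 m3
Vol water = 171 / 1000 = 0.171 m3
Vol sand = 778 / (2.65 * 1000) = 0.293585 m3
Vol gravel = 998 / (2.70 * 1000) = 0.36963 m3
Total solid + water volume = 0.960564 m3
Air = (1 - 0.960564) * 100 = 3.94%

3.94


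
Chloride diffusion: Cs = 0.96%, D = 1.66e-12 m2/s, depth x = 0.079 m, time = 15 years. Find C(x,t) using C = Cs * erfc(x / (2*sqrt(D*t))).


t_seconds = 15 * 365.25 * 24 * 3600 = 473364000.0 s
arg = 0.079 / (2 * sqrt(1.66e-12 * 473364000.0))
= 1.4091
erfc(1.4091) = 0.0463
C = 0.96 * 0.0463 = 0.0444%

0.0444


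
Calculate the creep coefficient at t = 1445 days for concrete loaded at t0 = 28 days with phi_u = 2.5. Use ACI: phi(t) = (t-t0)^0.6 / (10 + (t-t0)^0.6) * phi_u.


dt = 1445 - 28 = 1417
phi = 1417^0.6 / (10 + 1417^0.6) * 2.5
= 2.215

2.215


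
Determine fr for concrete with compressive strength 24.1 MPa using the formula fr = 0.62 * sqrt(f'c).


fr = 0.62 * sqrt(24.1)
= 3.044 MPa

3.044


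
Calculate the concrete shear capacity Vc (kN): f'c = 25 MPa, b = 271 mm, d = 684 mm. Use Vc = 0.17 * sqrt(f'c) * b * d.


Vc = 0.17 * sqrt(25) * 271 * 684 / 1000
= 157.56 kN

157.56


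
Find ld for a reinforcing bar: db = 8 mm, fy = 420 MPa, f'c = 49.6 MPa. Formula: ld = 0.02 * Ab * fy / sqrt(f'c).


Ab = pi * 8^2 / 4 = 50.265 mm2
ld = 0.02 * 50.265 * 420 / sqrt(49.6)
= 60.0 mm

60.0


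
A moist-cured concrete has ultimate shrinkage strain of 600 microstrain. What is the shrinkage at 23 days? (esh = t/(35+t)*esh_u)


esh(23) = 23 / (35 + 23) * 600
= 23 / 58 * 600
= 237.9 microstrain

237.9


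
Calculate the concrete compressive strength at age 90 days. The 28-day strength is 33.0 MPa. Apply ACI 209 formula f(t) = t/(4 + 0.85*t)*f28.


f(90) = 90 / (4 + 0.85 * 90) * 33.0
= 90 / 80.5 * 33.0
= 36.89 MPa

36.89


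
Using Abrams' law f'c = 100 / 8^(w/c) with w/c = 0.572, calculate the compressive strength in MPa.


f'c = 100 / 8^0.572
= 100 / 3.285
= 30.44 MPa

30.44


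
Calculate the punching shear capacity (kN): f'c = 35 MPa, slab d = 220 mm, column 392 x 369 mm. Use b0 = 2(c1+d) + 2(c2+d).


b0 = 2*(392 + 220) + 2*(369 + 220) = 2402 mm
Vc = 0.33 * sqrt(35) * 2402 * 220 / 1000
= 1031.68 kN

1031.68


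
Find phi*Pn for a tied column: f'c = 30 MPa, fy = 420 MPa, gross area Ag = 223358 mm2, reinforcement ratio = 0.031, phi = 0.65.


Ast = rho * Ag = 0.031 * 223358 = 6924.098 mm2
phi*Pn = 0.65 * 0.80 * (0.85 * 30 * (223358 - 6924.098) + 420 * 6924.098) / 1000
= 4382.14 kN

4382.14


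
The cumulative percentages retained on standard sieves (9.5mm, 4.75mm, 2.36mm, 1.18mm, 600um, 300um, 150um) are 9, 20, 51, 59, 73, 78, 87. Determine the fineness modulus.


FM = sum(cumulative % retained) / 100
= 377 / 100
= 3.77

3.77


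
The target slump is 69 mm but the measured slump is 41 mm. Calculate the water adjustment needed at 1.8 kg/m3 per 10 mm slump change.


Difference = 69 - 41 = 28 mm
Water adjustment = 28 * 1.8 / 10 = 5.0 kg/m3

5.0


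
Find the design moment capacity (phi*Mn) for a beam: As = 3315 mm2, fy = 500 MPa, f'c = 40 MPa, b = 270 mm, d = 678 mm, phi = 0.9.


a = As * fy / (0.85 * f'c * b)
= 3315 * 500 / (0.85 * 40 * 270)
= 180.5556 mm
Mn = As * fy * (d - a/2) / 10^6
= 974.1496 kN-m
phi*Mn = 0.9 * 974.1496 = 876.73 kN-m

876.73


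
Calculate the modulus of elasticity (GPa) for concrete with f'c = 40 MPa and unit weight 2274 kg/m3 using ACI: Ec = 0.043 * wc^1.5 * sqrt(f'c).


Ec = 0.043 * 2274^1.5 * sqrt(40) / 1000
= 29.49 GPa

29.49


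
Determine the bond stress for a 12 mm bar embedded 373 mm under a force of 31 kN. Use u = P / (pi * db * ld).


u = P / (pi * db * ld)
= 31 * 1000 / (pi * 12 * 373)
= 2.205 MPa

2.205


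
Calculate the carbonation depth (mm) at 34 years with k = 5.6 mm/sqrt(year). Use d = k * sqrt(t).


depth = k * sqrt(t)
= 5.6 * sqrt(34)
= 32.65 mm

32.65


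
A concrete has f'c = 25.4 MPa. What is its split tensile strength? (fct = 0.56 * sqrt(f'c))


fct = 0.56 * sqrt(25.4)
= 0.56 * 5.04
= 2.822 MPa

2.822


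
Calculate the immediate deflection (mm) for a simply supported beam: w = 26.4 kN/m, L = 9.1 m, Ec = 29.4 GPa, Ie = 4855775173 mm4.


Convert: L = 9.1 m = 9100 mm, Ec = 29.4 GPa = 29400 MPa
delta = 5 * 26.4 * 9100^4 / (384 * 29400 * 4855775173)
= 16.51 mm

16.51
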